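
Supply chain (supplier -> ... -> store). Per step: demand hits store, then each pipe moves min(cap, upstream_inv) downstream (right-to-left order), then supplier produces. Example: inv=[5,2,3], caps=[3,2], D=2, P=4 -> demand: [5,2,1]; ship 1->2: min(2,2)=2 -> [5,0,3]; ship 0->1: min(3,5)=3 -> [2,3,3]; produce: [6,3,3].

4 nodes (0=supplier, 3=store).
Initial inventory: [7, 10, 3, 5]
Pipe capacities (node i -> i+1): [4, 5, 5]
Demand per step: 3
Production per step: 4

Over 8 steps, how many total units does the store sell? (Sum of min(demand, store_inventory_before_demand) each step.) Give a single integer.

Step 1: sold=3 (running total=3) -> [7 9 5 5]
Step 2: sold=3 (running total=6) -> [7 8 5 7]
Step 3: sold=3 (running total=9) -> [7 7 5 9]
Step 4: sold=3 (running total=12) -> [7 6 5 11]
Step 5: sold=3 (running total=15) -> [7 5 5 13]
Step 6: sold=3 (running total=18) -> [7 4 5 15]
Step 7: sold=3 (running total=21) -> [7 4 4 17]
Step 8: sold=3 (running total=24) -> [7 4 4 18]

Answer: 24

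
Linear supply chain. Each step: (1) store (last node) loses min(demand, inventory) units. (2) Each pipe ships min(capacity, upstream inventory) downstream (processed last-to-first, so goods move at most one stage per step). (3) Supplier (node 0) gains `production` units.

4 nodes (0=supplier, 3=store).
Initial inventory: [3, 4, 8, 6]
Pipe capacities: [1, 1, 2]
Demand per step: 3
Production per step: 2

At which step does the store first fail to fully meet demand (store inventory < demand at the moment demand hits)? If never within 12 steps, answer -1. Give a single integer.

Step 1: demand=3,sold=3 ship[2->3]=2 ship[1->2]=1 ship[0->1]=1 prod=2 -> [4 4 7 5]
Step 2: demand=3,sold=3 ship[2->3]=2 ship[1->2]=1 ship[0->1]=1 prod=2 -> [5 4 6 4]
Step 3: demand=3,sold=3 ship[2->3]=2 ship[1->2]=1 ship[0->1]=1 prod=2 -> [6 4 5 3]
Step 4: demand=3,sold=3 ship[2->3]=2 ship[1->2]=1 ship[0->1]=1 prod=2 -> [7 4 4 2]
Step 5: demand=3,sold=2 ship[2->3]=2 ship[1->2]=1 ship[0->1]=1 prod=2 -> [8 4 3 2]
Step 6: demand=3,sold=2 ship[2->3]=2 ship[1->2]=1 ship[0->1]=1 prod=2 -> [9 4 2 2]
Step 7: demand=3,sold=2 ship[2->3]=2 ship[1->2]=1 ship[0->1]=1 prod=2 -> [10 4 1 2]
Step 8: demand=3,sold=2 ship[2->3]=1 ship[1->2]=1 ship[0->1]=1 prod=2 -> [11 4 1 1]
Step 9: demand=3,sold=1 ship[2->3]=1 ship[1->2]=1 ship[0->1]=1 prod=2 -> [12 4 1 1]
Step 10: demand=3,sold=1 ship[2->3]=1 ship[1->2]=1 ship[0->1]=1 prod=2 -> [13 4 1 1]
Step 11: demand=3,sold=1 ship[2->3]=1 ship[1->2]=1 ship[0->1]=1 prod=2 -> [14 4 1 1]
Step 12: demand=3,sold=1 ship[2->3]=1 ship[1->2]=1 ship[0->1]=1 prod=2 -> [15 4 1 1]
First stockout at step 5

5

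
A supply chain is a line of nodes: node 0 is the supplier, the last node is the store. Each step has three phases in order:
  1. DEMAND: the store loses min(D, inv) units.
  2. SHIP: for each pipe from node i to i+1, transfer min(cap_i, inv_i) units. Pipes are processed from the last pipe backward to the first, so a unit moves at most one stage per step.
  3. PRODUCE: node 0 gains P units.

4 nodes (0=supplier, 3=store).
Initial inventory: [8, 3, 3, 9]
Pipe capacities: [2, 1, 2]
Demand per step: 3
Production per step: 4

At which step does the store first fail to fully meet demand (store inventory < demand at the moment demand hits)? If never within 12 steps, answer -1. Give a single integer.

Step 1: demand=3,sold=3 ship[2->3]=2 ship[1->2]=1 ship[0->1]=2 prod=4 -> [10 4 2 8]
Step 2: demand=3,sold=3 ship[2->3]=2 ship[1->2]=1 ship[0->1]=2 prod=4 -> [12 5 1 7]
Step 3: demand=3,sold=3 ship[2->3]=1 ship[1->2]=1 ship[0->1]=2 prod=4 -> [14 6 1 5]
Step 4: demand=3,sold=3 ship[2->3]=1 ship[1->2]=1 ship[0->1]=2 prod=4 -> [16 7 1 3]
Step 5: demand=3,sold=3 ship[2->3]=1 ship[1->2]=1 ship[0->1]=2 prod=4 -> [18 8 1 1]
Step 6: demand=3,sold=1 ship[2->3]=1 ship[1->2]=1 ship[0->1]=2 prod=4 -> [20 9 1 1]
Step 7: demand=3,sold=1 ship[2->3]=1 ship[1->2]=1 ship[0->1]=2 prod=4 -> [22 10 1 1]
Step 8: demand=3,sold=1 ship[2->3]=1 ship[1->2]=1 ship[0->1]=2 prod=4 -> [24 11 1 1]
Step 9: demand=3,sold=1 ship[2->3]=1 ship[1->2]=1 ship[0->1]=2 prod=4 -> [26 12 1 1]
Step 10: demand=3,sold=1 ship[2->3]=1 ship[1->2]=1 ship[0->1]=2 prod=4 -> [28 13 1 1]
Step 11: demand=3,sold=1 ship[2->3]=1 ship[1->2]=1 ship[0->1]=2 prod=4 -> [30 14 1 1]
Step 12: demand=3,sold=1 ship[2->3]=1 ship[1->2]=1 ship[0->1]=2 prod=4 -> [32 15 1 1]
First stockout at step 6

6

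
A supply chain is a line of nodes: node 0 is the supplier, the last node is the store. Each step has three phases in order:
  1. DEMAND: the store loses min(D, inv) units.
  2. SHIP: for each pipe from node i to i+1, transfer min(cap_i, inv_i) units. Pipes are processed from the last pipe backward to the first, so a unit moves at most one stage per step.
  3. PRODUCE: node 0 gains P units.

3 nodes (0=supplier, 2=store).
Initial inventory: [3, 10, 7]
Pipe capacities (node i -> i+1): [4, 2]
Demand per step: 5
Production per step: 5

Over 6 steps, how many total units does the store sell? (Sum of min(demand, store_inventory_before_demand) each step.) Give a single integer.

Answer: 17

Derivation:
Step 1: sold=5 (running total=5) -> [5 11 4]
Step 2: sold=4 (running total=9) -> [6 13 2]
Step 3: sold=2 (running total=11) -> [7 15 2]
Step 4: sold=2 (running total=13) -> [8 17 2]
Step 5: sold=2 (running total=15) -> [9 19 2]
Step 6: sold=2 (running total=17) -> [10 21 2]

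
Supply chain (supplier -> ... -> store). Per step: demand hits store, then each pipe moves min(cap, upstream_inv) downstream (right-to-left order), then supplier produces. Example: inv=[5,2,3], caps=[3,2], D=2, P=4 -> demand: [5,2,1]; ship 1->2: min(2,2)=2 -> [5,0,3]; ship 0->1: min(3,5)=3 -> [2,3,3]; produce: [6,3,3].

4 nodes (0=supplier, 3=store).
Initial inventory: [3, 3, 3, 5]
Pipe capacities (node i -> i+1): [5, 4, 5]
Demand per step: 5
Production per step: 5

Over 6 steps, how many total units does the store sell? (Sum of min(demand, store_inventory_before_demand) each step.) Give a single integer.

Step 1: sold=5 (running total=5) -> [5 3 3 3]
Step 2: sold=3 (running total=8) -> [5 5 3 3]
Step 3: sold=3 (running total=11) -> [5 6 4 3]
Step 4: sold=3 (running total=14) -> [5 7 4 4]
Step 5: sold=4 (running total=18) -> [5 8 4 4]
Step 6: sold=4 (running total=22) -> [5 9 4 4]

Answer: 22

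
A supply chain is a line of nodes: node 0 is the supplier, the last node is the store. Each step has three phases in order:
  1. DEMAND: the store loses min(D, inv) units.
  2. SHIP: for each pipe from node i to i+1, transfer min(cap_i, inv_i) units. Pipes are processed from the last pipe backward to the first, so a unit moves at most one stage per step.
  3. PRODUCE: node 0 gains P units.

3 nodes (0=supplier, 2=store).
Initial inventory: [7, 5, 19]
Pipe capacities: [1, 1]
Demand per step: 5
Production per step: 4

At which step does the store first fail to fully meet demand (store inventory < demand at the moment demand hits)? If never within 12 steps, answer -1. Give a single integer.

Step 1: demand=5,sold=5 ship[1->2]=1 ship[0->1]=1 prod=4 -> [10 5 15]
Step 2: demand=5,sold=5 ship[1->2]=1 ship[0->1]=1 prod=4 -> [13 5 11]
Step 3: demand=5,sold=5 ship[1->2]=1 ship[0->1]=1 prod=4 -> [16 5 7]
Step 4: demand=5,sold=5 ship[1->2]=1 ship[0->1]=1 prod=4 -> [19 5 3]
Step 5: demand=5,sold=3 ship[1->2]=1 ship[0->1]=1 prod=4 -> [22 5 1]
Step 6: demand=5,sold=1 ship[1->2]=1 ship[0->1]=1 prod=4 -> [25 5 1]
Step 7: demand=5,sold=1 ship[1->2]=1 ship[0->1]=1 prod=4 -> [28 5 1]
Step 8: demand=5,sold=1 ship[1->2]=1 ship[0->1]=1 prod=4 -> [31 5 1]
Step 9: demand=5,sold=1 ship[1->2]=1 ship[0->1]=1 prod=4 -> [34 5 1]
Step 10: demand=5,sold=1 ship[1->2]=1 ship[0->1]=1 prod=4 -> [37 5 1]
Step 11: demand=5,sold=1 ship[1->2]=1 ship[0->1]=1 prod=4 -> [40 5 1]
Step 12: demand=5,sold=1 ship[1->2]=1 ship[0->1]=1 prod=4 -> [43 5 1]
First stockout at step 5

5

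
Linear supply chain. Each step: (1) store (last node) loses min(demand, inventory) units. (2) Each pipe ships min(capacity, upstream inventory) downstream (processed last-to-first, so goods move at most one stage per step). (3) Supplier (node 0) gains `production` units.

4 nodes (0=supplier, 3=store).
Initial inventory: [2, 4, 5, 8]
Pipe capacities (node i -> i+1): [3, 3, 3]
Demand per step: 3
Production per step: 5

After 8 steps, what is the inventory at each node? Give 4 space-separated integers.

Step 1: demand=3,sold=3 ship[2->3]=3 ship[1->2]=3 ship[0->1]=2 prod=5 -> inv=[5 3 5 8]
Step 2: demand=3,sold=3 ship[2->3]=3 ship[1->2]=3 ship[0->1]=3 prod=5 -> inv=[7 3 5 8]
Step 3: demand=3,sold=3 ship[2->3]=3 ship[1->2]=3 ship[0->1]=3 prod=5 -> inv=[9 3 5 8]
Step 4: demand=3,sold=3 ship[2->3]=3 ship[1->2]=3 ship[0->1]=3 prod=5 -> inv=[11 3 5 8]
Step 5: demand=3,sold=3 ship[2->3]=3 ship[1->2]=3 ship[0->1]=3 prod=5 -> inv=[13 3 5 8]
Step 6: demand=3,sold=3 ship[2->3]=3 ship[1->2]=3 ship[0->1]=3 prod=5 -> inv=[15 3 5 8]
Step 7: demand=3,sold=3 ship[2->3]=3 ship[1->2]=3 ship[0->1]=3 prod=5 -> inv=[17 3 5 8]
Step 8: demand=3,sold=3 ship[2->3]=3 ship[1->2]=3 ship[0->1]=3 prod=5 -> inv=[19 3 5 8]

19 3 5 8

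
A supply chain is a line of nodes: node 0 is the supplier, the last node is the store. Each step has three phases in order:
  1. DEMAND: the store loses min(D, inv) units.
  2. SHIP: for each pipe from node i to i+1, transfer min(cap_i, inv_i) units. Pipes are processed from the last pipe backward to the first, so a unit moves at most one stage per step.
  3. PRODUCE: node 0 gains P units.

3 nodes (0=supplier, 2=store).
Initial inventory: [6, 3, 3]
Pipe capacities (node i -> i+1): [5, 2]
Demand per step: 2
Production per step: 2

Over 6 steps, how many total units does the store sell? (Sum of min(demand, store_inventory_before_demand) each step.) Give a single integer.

Step 1: sold=2 (running total=2) -> [3 6 3]
Step 2: sold=2 (running total=4) -> [2 7 3]
Step 3: sold=2 (running total=6) -> [2 7 3]
Step 4: sold=2 (running total=8) -> [2 7 3]
Step 5: sold=2 (running total=10) -> [2 7 3]
Step 6: sold=2 (running total=12) -> [2 7 3]

Answer: 12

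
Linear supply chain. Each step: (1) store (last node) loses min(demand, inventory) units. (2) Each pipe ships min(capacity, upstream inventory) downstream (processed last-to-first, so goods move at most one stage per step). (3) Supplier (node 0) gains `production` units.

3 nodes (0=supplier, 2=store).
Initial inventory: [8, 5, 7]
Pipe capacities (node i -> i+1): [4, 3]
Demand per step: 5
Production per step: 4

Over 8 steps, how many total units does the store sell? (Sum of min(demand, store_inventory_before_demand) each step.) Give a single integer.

Step 1: sold=5 (running total=5) -> [8 6 5]
Step 2: sold=5 (running total=10) -> [8 7 3]
Step 3: sold=3 (running total=13) -> [8 8 3]
Step 4: sold=3 (running total=16) -> [8 9 3]
Step 5: sold=3 (running total=19) -> [8 10 3]
Step 6: sold=3 (running total=22) -> [8 11 3]
Step 7: sold=3 (running total=25) -> [8 12 3]
Step 8: sold=3 (running total=28) -> [8 13 3]

Answer: 28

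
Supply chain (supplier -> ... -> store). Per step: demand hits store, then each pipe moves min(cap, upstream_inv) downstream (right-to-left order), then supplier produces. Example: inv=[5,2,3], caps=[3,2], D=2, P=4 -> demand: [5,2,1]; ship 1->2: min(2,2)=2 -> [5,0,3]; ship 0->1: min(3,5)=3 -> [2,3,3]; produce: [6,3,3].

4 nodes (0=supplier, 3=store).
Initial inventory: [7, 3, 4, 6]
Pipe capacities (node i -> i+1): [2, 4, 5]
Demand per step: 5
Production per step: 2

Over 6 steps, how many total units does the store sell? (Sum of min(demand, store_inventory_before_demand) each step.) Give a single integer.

Step 1: sold=5 (running total=5) -> [7 2 3 5]
Step 2: sold=5 (running total=10) -> [7 2 2 3]
Step 3: sold=3 (running total=13) -> [7 2 2 2]
Step 4: sold=2 (running total=15) -> [7 2 2 2]
Step 5: sold=2 (running total=17) -> [7 2 2 2]
Step 6: sold=2 (running total=19) -> [7 2 2 2]

Answer: 19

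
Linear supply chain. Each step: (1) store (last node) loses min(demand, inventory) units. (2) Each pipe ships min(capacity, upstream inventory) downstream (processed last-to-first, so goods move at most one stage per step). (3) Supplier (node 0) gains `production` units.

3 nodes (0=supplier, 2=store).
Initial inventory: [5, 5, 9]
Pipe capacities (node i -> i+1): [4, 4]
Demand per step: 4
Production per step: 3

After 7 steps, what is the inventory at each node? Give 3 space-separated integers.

Step 1: demand=4,sold=4 ship[1->2]=4 ship[0->1]=4 prod=3 -> inv=[4 5 9]
Step 2: demand=4,sold=4 ship[1->2]=4 ship[0->1]=4 prod=3 -> inv=[3 5 9]
Step 3: demand=4,sold=4 ship[1->2]=4 ship[0->1]=3 prod=3 -> inv=[3 4 9]
Step 4: demand=4,sold=4 ship[1->2]=4 ship[0->1]=3 prod=3 -> inv=[3 3 9]
Step 5: demand=4,sold=4 ship[1->2]=3 ship[0->1]=3 prod=3 -> inv=[3 3 8]
Step 6: demand=4,sold=4 ship[1->2]=3 ship[0->1]=3 prod=3 -> inv=[3 3 7]
Step 7: demand=4,sold=4 ship[1->2]=3 ship[0->1]=3 prod=3 -> inv=[3 3 6]

3 3 6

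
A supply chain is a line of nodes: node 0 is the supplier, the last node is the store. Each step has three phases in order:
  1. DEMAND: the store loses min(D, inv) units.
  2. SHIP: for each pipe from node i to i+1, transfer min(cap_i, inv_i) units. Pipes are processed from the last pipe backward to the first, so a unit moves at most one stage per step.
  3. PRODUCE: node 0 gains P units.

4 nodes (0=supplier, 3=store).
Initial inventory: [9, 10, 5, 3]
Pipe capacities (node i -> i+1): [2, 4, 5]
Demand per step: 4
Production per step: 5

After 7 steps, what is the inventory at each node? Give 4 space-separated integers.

Step 1: demand=4,sold=3 ship[2->3]=5 ship[1->2]=4 ship[0->1]=2 prod=5 -> inv=[12 8 4 5]
Step 2: demand=4,sold=4 ship[2->3]=4 ship[1->2]=4 ship[0->1]=2 prod=5 -> inv=[15 6 4 5]
Step 3: demand=4,sold=4 ship[2->3]=4 ship[1->2]=4 ship[0->1]=2 prod=5 -> inv=[18 4 4 5]
Step 4: demand=4,sold=4 ship[2->3]=4 ship[1->2]=4 ship[0->1]=2 prod=5 -> inv=[21 2 4 5]
Step 5: demand=4,sold=4 ship[2->3]=4 ship[1->2]=2 ship[0->1]=2 prod=5 -> inv=[24 2 2 5]
Step 6: demand=4,sold=4 ship[2->3]=2 ship[1->2]=2 ship[0->1]=2 prod=5 -> inv=[27 2 2 3]
Step 7: demand=4,sold=3 ship[2->3]=2 ship[1->2]=2 ship[0->1]=2 prod=5 -> inv=[30 2 2 2]

30 2 2 2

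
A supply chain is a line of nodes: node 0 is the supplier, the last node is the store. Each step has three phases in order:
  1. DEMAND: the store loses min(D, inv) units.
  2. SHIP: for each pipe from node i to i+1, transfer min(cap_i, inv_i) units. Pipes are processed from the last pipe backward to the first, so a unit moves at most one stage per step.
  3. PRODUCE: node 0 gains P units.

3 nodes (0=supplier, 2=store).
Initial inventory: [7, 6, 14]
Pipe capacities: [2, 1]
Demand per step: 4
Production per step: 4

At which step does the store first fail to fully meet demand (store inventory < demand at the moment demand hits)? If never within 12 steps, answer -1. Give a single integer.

Step 1: demand=4,sold=4 ship[1->2]=1 ship[0->1]=2 prod=4 -> [9 7 11]
Step 2: demand=4,sold=4 ship[1->2]=1 ship[0->1]=2 prod=4 -> [11 8 8]
Step 3: demand=4,sold=4 ship[1->2]=1 ship[0->1]=2 prod=4 -> [13 9 5]
Step 4: demand=4,sold=4 ship[1->2]=1 ship[0->1]=2 prod=4 -> [15 10 2]
Step 5: demand=4,sold=2 ship[1->2]=1 ship[0->1]=2 prod=4 -> [17 11 1]
Step 6: demand=4,sold=1 ship[1->2]=1 ship[0->1]=2 prod=4 -> [19 12 1]
Step 7: demand=4,sold=1 ship[1->2]=1 ship[0->1]=2 prod=4 -> [21 13 1]
Step 8: demand=4,sold=1 ship[1->2]=1 ship[0->1]=2 prod=4 -> [23 14 1]
Step 9: demand=4,sold=1 ship[1->2]=1 ship[0->1]=2 prod=4 -> [25 15 1]
Step 10: demand=4,sold=1 ship[1->2]=1 ship[0->1]=2 prod=4 -> [27 16 1]
Step 11: demand=4,sold=1 ship[1->2]=1 ship[0->1]=2 prod=4 -> [29 17 1]
Step 12: demand=4,sold=1 ship[1->2]=1 ship[0->1]=2 prod=4 -> [31 18 1]
First stockout at step 5

5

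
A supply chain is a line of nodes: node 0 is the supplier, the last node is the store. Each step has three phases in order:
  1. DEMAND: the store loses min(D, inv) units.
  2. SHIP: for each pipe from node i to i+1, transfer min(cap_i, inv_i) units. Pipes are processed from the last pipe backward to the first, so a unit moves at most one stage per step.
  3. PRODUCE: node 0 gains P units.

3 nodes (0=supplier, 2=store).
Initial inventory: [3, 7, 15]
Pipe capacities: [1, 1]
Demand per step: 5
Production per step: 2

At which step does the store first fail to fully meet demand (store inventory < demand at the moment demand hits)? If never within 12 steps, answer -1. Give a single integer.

Step 1: demand=5,sold=5 ship[1->2]=1 ship[0->1]=1 prod=2 -> [4 7 11]
Step 2: demand=5,sold=5 ship[1->2]=1 ship[0->1]=1 prod=2 -> [5 7 7]
Step 3: demand=5,sold=5 ship[1->2]=1 ship[0->1]=1 prod=2 -> [6 7 3]
Step 4: demand=5,sold=3 ship[1->2]=1 ship[0->1]=1 prod=2 -> [7 7 1]
Step 5: demand=5,sold=1 ship[1->2]=1 ship[0->1]=1 prod=2 -> [8 7 1]
Step 6: demand=5,sold=1 ship[1->2]=1 ship[0->1]=1 prod=2 -> [9 7 1]
Step 7: demand=5,sold=1 ship[1->2]=1 ship[0->1]=1 prod=2 -> [10 7 1]
Step 8: demand=5,sold=1 ship[1->2]=1 ship[0->1]=1 prod=2 -> [11 7 1]
Step 9: demand=5,sold=1 ship[1->2]=1 ship[0->1]=1 prod=2 -> [12 7 1]
Step 10: demand=5,sold=1 ship[1->2]=1 ship[0->1]=1 prod=2 -> [13 7 1]
Step 11: demand=5,sold=1 ship[1->2]=1 ship[0->1]=1 prod=2 -> [14 7 1]
Step 12: demand=5,sold=1 ship[1->2]=1 ship[0->1]=1 prod=2 -> [15 7 1]
First stockout at step 4

4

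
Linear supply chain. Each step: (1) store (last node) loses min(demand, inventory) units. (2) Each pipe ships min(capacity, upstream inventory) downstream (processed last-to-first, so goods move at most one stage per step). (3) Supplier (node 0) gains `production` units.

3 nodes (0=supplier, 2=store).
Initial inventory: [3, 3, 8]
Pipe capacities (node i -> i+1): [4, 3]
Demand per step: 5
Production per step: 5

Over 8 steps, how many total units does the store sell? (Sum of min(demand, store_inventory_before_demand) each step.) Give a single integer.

Answer: 29

Derivation:
Step 1: sold=5 (running total=5) -> [5 3 6]
Step 2: sold=5 (running total=10) -> [6 4 4]
Step 3: sold=4 (running total=14) -> [7 5 3]
Step 4: sold=3 (running total=17) -> [8 6 3]
Step 5: sold=3 (running total=20) -> [9 7 3]
Step 6: sold=3 (running total=23) -> [10 8 3]
Step 7: sold=3 (running total=26) -> [11 9 3]
Step 8: sold=3 (running total=29) -> [12 10 3]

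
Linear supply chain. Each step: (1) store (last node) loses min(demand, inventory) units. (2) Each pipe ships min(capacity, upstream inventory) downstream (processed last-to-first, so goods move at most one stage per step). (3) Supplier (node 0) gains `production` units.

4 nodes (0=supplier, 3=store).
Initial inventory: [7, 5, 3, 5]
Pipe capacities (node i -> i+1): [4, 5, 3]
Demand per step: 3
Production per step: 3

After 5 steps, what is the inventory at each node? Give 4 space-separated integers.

Step 1: demand=3,sold=3 ship[2->3]=3 ship[1->2]=5 ship[0->1]=4 prod=3 -> inv=[6 4 5 5]
Step 2: demand=3,sold=3 ship[2->3]=3 ship[1->2]=4 ship[0->1]=4 prod=3 -> inv=[5 4 6 5]
Step 3: demand=3,sold=3 ship[2->3]=3 ship[1->2]=4 ship[0->1]=4 prod=3 -> inv=[4 4 7 5]
Step 4: demand=3,sold=3 ship[2->3]=3 ship[1->2]=4 ship[0->1]=4 prod=3 -> inv=[3 4 8 5]
Step 5: demand=3,sold=3 ship[2->3]=3 ship[1->2]=4 ship[0->1]=3 prod=3 -> inv=[3 3 9 5]

3 3 9 5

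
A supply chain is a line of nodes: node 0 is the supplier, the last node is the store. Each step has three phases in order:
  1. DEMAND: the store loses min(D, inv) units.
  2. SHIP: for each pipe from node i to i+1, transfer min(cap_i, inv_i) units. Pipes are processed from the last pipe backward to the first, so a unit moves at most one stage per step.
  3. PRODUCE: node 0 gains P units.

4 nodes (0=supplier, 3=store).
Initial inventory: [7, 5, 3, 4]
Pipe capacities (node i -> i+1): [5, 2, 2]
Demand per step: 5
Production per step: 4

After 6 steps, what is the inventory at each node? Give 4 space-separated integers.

Step 1: demand=5,sold=4 ship[2->3]=2 ship[1->2]=2 ship[0->1]=5 prod=4 -> inv=[6 8 3 2]
Step 2: demand=5,sold=2 ship[2->3]=2 ship[1->2]=2 ship[0->1]=5 prod=4 -> inv=[5 11 3 2]
Step 3: demand=5,sold=2 ship[2->3]=2 ship[1->2]=2 ship[0->1]=5 prod=4 -> inv=[4 14 3 2]
Step 4: demand=5,sold=2 ship[2->3]=2 ship[1->2]=2 ship[0->1]=4 prod=4 -> inv=[4 16 3 2]
Step 5: demand=5,sold=2 ship[2->3]=2 ship[1->2]=2 ship[0->1]=4 prod=4 -> inv=[4 18 3 2]
Step 6: demand=5,sold=2 ship[2->3]=2 ship[1->2]=2 ship[0->1]=4 prod=4 -> inv=[4 20 3 2]

4 20 3 2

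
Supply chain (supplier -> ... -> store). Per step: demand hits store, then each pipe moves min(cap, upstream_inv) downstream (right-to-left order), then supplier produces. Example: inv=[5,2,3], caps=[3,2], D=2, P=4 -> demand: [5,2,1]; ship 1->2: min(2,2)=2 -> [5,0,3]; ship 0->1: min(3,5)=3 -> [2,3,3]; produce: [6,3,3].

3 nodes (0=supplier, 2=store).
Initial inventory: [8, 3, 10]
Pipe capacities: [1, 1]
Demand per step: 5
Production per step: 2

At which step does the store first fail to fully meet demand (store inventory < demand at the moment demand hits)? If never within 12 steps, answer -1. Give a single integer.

Step 1: demand=5,sold=5 ship[1->2]=1 ship[0->1]=1 prod=2 -> [9 3 6]
Step 2: demand=5,sold=5 ship[1->2]=1 ship[0->1]=1 prod=2 -> [10 3 2]
Step 3: demand=5,sold=2 ship[1->2]=1 ship[0->1]=1 prod=2 -> [11 3 1]
Step 4: demand=5,sold=1 ship[1->2]=1 ship[0->1]=1 prod=2 -> [12 3 1]
Step 5: demand=5,sold=1 ship[1->2]=1 ship[0->1]=1 prod=2 -> [13 3 1]
Step 6: demand=5,sold=1 ship[1->2]=1 ship[0->1]=1 prod=2 -> [14 3 1]
Step 7: demand=5,sold=1 ship[1->2]=1 ship[0->1]=1 prod=2 -> [15 3 1]
Step 8: demand=5,sold=1 ship[1->2]=1 ship[0->1]=1 prod=2 -> [16 3 1]
Step 9: demand=5,sold=1 ship[1->2]=1 ship[0->1]=1 prod=2 -> [17 3 1]
Step 10: demand=5,sold=1 ship[1->2]=1 ship[0->1]=1 prod=2 -> [18 3 1]
Step 11: demand=5,sold=1 ship[1->2]=1 ship[0->1]=1 prod=2 -> [19 3 1]
Step 12: demand=5,sold=1 ship[1->2]=1 ship[0->1]=1 prod=2 -> [20 3 1]
First stockout at step 3

3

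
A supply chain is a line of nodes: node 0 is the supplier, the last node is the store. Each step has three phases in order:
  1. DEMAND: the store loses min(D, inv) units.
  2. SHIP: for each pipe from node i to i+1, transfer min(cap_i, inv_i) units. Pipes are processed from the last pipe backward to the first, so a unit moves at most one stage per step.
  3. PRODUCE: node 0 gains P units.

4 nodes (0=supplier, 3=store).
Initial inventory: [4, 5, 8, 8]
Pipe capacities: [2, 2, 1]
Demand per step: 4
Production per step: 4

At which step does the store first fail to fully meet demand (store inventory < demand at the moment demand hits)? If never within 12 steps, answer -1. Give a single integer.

Step 1: demand=4,sold=4 ship[2->3]=1 ship[1->2]=2 ship[0->1]=2 prod=4 -> [6 5 9 5]
Step 2: demand=4,sold=4 ship[2->3]=1 ship[1->2]=2 ship[0->1]=2 prod=4 -> [8 5 10 2]
Step 3: demand=4,sold=2 ship[2->3]=1 ship[1->2]=2 ship[0->1]=2 prod=4 -> [10 5 11 1]
Step 4: demand=4,sold=1 ship[2->3]=1 ship[1->2]=2 ship[0->1]=2 prod=4 -> [12 5 12 1]
Step 5: demand=4,sold=1 ship[2->3]=1 ship[1->2]=2 ship[0->1]=2 prod=4 -> [14 5 13 1]
Step 6: demand=4,sold=1 ship[2->3]=1 ship[1->2]=2 ship[0->1]=2 prod=4 -> [16 5 14 1]
Step 7: demand=4,sold=1 ship[2->3]=1 ship[1->2]=2 ship[0->1]=2 prod=4 -> [18 5 15 1]
Step 8: demand=4,sold=1 ship[2->3]=1 ship[1->2]=2 ship[0->1]=2 prod=4 -> [20 5 16 1]
Step 9: demand=4,sold=1 ship[2->3]=1 ship[1->2]=2 ship[0->1]=2 prod=4 -> [22 5 17 1]
Step 10: demand=4,sold=1 ship[2->3]=1 ship[1->2]=2 ship[0->1]=2 prod=4 -> [24 5 18 1]
Step 11: demand=4,sold=1 ship[2->3]=1 ship[1->2]=2 ship[0->1]=2 prod=4 -> [26 5 19 1]
Step 12: demand=4,sold=1 ship[2->3]=1 ship[1->2]=2 ship[0->1]=2 prod=4 -> [28 5 20 1]
First stockout at step 3

3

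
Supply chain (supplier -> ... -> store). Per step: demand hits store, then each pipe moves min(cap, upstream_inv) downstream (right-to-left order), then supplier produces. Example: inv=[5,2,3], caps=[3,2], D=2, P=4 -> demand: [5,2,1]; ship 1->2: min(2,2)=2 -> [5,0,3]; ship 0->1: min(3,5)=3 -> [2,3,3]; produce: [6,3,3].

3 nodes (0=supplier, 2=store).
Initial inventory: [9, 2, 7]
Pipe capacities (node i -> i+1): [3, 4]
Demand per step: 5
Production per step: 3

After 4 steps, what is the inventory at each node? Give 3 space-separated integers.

Step 1: demand=5,sold=5 ship[1->2]=2 ship[0->1]=3 prod=3 -> inv=[9 3 4]
Step 2: demand=5,sold=4 ship[1->2]=3 ship[0->1]=3 prod=3 -> inv=[9 3 3]
Step 3: demand=5,sold=3 ship[1->2]=3 ship[0->1]=3 prod=3 -> inv=[9 3 3]
Step 4: demand=5,sold=3 ship[1->2]=3 ship[0->1]=3 prod=3 -> inv=[9 3 3]

9 3 3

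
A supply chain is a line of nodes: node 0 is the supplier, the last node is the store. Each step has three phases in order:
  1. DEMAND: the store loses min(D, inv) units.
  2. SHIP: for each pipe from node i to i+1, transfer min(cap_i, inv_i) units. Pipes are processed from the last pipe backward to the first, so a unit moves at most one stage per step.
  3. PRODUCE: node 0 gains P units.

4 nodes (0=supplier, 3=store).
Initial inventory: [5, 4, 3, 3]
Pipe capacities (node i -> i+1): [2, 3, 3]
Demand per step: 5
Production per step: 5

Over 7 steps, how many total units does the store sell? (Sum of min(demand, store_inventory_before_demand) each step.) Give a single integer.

Answer: 18

Derivation:
Step 1: sold=3 (running total=3) -> [8 3 3 3]
Step 2: sold=3 (running total=6) -> [11 2 3 3]
Step 3: sold=3 (running total=9) -> [14 2 2 3]
Step 4: sold=3 (running total=12) -> [17 2 2 2]
Step 5: sold=2 (running total=14) -> [20 2 2 2]
Step 6: sold=2 (running total=16) -> [23 2 2 2]
Step 7: sold=2 (running total=18) -> [26 2 2 2]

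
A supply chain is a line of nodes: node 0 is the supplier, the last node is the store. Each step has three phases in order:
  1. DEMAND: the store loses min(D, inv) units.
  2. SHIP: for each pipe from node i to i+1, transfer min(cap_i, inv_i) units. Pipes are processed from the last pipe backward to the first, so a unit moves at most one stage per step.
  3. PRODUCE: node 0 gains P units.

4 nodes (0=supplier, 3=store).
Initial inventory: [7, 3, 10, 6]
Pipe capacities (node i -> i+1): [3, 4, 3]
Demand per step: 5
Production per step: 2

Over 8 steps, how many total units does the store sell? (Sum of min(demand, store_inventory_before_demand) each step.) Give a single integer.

Answer: 27

Derivation:
Step 1: sold=5 (running total=5) -> [6 3 10 4]
Step 2: sold=4 (running total=9) -> [5 3 10 3]
Step 3: sold=3 (running total=12) -> [4 3 10 3]
Step 4: sold=3 (running total=15) -> [3 3 10 3]
Step 5: sold=3 (running total=18) -> [2 3 10 3]
Step 6: sold=3 (running total=21) -> [2 2 10 3]
Step 7: sold=3 (running total=24) -> [2 2 9 3]
Step 8: sold=3 (running total=27) -> [2 2 8 3]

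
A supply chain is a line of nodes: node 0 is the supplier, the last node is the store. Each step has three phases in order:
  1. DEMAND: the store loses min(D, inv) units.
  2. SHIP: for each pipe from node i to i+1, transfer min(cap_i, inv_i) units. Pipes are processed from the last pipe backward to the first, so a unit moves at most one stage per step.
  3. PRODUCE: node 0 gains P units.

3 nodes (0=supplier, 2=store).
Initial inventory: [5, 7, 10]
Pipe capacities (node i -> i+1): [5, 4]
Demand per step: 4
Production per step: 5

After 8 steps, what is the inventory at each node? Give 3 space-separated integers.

Step 1: demand=4,sold=4 ship[1->2]=4 ship[0->1]=5 prod=5 -> inv=[5 8 10]
Step 2: demand=4,sold=4 ship[1->2]=4 ship[0->1]=5 prod=5 -> inv=[5 9 10]
Step 3: demand=4,sold=4 ship[1->2]=4 ship[0->1]=5 prod=5 -> inv=[5 10 10]
Step 4: demand=4,sold=4 ship[1->2]=4 ship[0->1]=5 prod=5 -> inv=[5 11 10]
Step 5: demand=4,sold=4 ship[1->2]=4 ship[0->1]=5 prod=5 -> inv=[5 12 10]
Step 6: demand=4,sold=4 ship[1->2]=4 ship[0->1]=5 prod=5 -> inv=[5 13 10]
Step 7: demand=4,sold=4 ship[1->2]=4 ship[0->1]=5 prod=5 -> inv=[5 14 10]
Step 8: demand=4,sold=4 ship[1->2]=4 ship[0->1]=5 prod=5 -> inv=[5 15 10]

5 15 10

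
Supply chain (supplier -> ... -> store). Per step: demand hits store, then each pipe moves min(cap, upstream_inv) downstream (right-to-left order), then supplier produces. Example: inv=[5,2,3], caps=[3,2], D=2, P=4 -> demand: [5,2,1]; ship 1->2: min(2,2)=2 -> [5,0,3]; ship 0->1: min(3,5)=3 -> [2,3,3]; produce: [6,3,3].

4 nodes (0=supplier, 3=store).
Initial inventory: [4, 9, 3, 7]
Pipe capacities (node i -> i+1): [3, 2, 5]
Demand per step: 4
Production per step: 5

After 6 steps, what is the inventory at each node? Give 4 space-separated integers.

Step 1: demand=4,sold=4 ship[2->3]=3 ship[1->2]=2 ship[0->1]=3 prod=5 -> inv=[6 10 2 6]
Step 2: demand=4,sold=4 ship[2->3]=2 ship[1->2]=2 ship[0->1]=3 prod=5 -> inv=[8 11 2 4]
Step 3: demand=4,sold=4 ship[2->3]=2 ship[1->2]=2 ship[0->1]=3 prod=5 -> inv=[10 12 2 2]
Step 4: demand=4,sold=2 ship[2->3]=2 ship[1->2]=2 ship[0->1]=3 prod=5 -> inv=[12 13 2 2]
Step 5: demand=4,sold=2 ship[2->3]=2 ship[1->2]=2 ship[0->1]=3 prod=5 -> inv=[14 14 2 2]
Step 6: demand=4,sold=2 ship[2->3]=2 ship[1->2]=2 ship[0->1]=3 prod=5 -> inv=[16 15 2 2]

16 15 2 2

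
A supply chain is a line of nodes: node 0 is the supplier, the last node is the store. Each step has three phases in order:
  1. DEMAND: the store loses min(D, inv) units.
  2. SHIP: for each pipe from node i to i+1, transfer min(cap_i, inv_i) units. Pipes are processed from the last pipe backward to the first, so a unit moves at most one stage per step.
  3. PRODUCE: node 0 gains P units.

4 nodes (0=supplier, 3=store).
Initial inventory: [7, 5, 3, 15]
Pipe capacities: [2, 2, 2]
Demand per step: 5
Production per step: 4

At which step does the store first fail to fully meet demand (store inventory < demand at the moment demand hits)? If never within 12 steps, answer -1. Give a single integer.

Step 1: demand=5,sold=5 ship[2->3]=2 ship[1->2]=2 ship[0->1]=2 prod=4 -> [9 5 3 12]
Step 2: demand=5,sold=5 ship[2->3]=2 ship[1->2]=2 ship[0->1]=2 prod=4 -> [11 5 3 9]
Step 3: demand=5,sold=5 ship[2->3]=2 ship[1->2]=2 ship[0->1]=2 prod=4 -> [13 5 3 6]
Step 4: demand=5,sold=5 ship[2->3]=2 ship[1->2]=2 ship[0->1]=2 prod=4 -> [15 5 3 3]
Step 5: demand=5,sold=3 ship[2->3]=2 ship[1->2]=2 ship[0->1]=2 prod=4 -> [17 5 3 2]
Step 6: demand=5,sold=2 ship[2->3]=2 ship[1->2]=2 ship[0->1]=2 prod=4 -> [19 5 3 2]
Step 7: demand=5,sold=2 ship[2->3]=2 ship[1->2]=2 ship[0->1]=2 prod=4 -> [21 5 3 2]
Step 8: demand=5,sold=2 ship[2->3]=2 ship[1->2]=2 ship[0->1]=2 prod=4 -> [23 5 3 2]
Step 9: demand=5,sold=2 ship[2->3]=2 ship[1->2]=2 ship[0->1]=2 prod=4 -> [25 5 3 2]
Step 10: demand=5,sold=2 ship[2->3]=2 ship[1->2]=2 ship[0->1]=2 prod=4 -> [27 5 3 2]
Step 11: demand=5,sold=2 ship[2->3]=2 ship[1->2]=2 ship[0->1]=2 prod=4 -> [29 5 3 2]
Step 12: demand=5,sold=2 ship[2->3]=2 ship[1->2]=2 ship[0->1]=2 prod=4 -> [31 5 3 2]
First stockout at step 5

5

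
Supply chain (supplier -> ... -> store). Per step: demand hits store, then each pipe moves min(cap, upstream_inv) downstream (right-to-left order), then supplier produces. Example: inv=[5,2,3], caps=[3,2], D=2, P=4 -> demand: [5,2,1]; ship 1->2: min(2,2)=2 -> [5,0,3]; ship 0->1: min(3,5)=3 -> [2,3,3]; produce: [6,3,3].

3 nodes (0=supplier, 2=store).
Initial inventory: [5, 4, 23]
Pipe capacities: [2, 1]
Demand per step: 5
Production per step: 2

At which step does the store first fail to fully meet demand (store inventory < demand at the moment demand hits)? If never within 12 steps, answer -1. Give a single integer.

Step 1: demand=5,sold=5 ship[1->2]=1 ship[0->1]=2 prod=2 -> [5 5 19]
Step 2: demand=5,sold=5 ship[1->2]=1 ship[0->1]=2 prod=2 -> [5 6 15]
Step 3: demand=5,sold=5 ship[1->2]=1 ship[0->1]=2 prod=2 -> [5 7 11]
Step 4: demand=5,sold=5 ship[1->2]=1 ship[0->1]=2 prod=2 -> [5 8 7]
Step 5: demand=5,sold=5 ship[1->2]=1 ship[0->1]=2 prod=2 -> [5 9 3]
Step 6: demand=5,sold=3 ship[1->2]=1 ship[0->1]=2 prod=2 -> [5 10 1]
Step 7: demand=5,sold=1 ship[1->2]=1 ship[0->1]=2 prod=2 -> [5 11 1]
Step 8: demand=5,sold=1 ship[1->2]=1 ship[0->1]=2 prod=2 -> [5 12 1]
Step 9: demand=5,sold=1 ship[1->2]=1 ship[0->1]=2 prod=2 -> [5 13 1]
Step 10: demand=5,sold=1 ship[1->2]=1 ship[0->1]=2 prod=2 -> [5 14 1]
Step 11: demand=5,sold=1 ship[1->2]=1 ship[0->1]=2 prod=2 -> [5 15 1]
Step 12: demand=5,sold=1 ship[1->2]=1 ship[0->1]=2 prod=2 -> [5 16 1]
First stockout at step 6

6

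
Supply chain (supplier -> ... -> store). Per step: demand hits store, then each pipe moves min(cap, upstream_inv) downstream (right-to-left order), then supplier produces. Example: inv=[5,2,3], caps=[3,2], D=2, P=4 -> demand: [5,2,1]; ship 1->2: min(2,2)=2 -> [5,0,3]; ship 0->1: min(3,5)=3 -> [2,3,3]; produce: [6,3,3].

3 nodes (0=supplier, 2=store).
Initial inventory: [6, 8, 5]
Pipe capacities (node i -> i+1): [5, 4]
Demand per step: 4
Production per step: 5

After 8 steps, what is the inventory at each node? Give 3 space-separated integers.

Step 1: demand=4,sold=4 ship[1->2]=4 ship[0->1]=5 prod=5 -> inv=[6 9 5]
Step 2: demand=4,sold=4 ship[1->2]=4 ship[0->1]=5 prod=5 -> inv=[6 10 5]
Step 3: demand=4,sold=4 ship[1->2]=4 ship[0->1]=5 prod=5 -> inv=[6 11 5]
Step 4: demand=4,sold=4 ship[1->2]=4 ship[0->1]=5 prod=5 -> inv=[6 12 5]
Step 5: demand=4,sold=4 ship[1->2]=4 ship[0->1]=5 prod=5 -> inv=[6 13 5]
Step 6: demand=4,sold=4 ship[1->2]=4 ship[0->1]=5 prod=5 -> inv=[6 14 5]
Step 7: demand=4,sold=4 ship[1->2]=4 ship[0->1]=5 prod=5 -> inv=[6 15 5]
Step 8: demand=4,sold=4 ship[1->2]=4 ship[0->1]=5 prod=5 -> inv=[6 16 5]

6 16 5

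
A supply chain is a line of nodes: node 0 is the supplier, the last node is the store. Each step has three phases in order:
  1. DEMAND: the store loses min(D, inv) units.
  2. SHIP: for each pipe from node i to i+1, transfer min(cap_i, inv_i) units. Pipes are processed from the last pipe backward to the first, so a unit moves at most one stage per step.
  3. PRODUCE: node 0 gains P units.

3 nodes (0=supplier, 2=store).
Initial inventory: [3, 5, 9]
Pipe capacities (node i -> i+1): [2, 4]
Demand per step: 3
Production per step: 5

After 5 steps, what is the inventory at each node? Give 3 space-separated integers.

Step 1: demand=3,sold=3 ship[1->2]=4 ship[0->1]=2 prod=5 -> inv=[6 3 10]
Step 2: demand=3,sold=3 ship[1->2]=3 ship[0->1]=2 prod=5 -> inv=[9 2 10]
Step 3: demand=3,sold=3 ship[1->2]=2 ship[0->1]=2 prod=5 -> inv=[12 2 9]
Step 4: demand=3,sold=3 ship[1->2]=2 ship[0->1]=2 prod=5 -> inv=[15 2 8]
Step 5: demand=3,sold=3 ship[1->2]=2 ship[0->1]=2 prod=5 -> inv=[18 2 7]

18 2 7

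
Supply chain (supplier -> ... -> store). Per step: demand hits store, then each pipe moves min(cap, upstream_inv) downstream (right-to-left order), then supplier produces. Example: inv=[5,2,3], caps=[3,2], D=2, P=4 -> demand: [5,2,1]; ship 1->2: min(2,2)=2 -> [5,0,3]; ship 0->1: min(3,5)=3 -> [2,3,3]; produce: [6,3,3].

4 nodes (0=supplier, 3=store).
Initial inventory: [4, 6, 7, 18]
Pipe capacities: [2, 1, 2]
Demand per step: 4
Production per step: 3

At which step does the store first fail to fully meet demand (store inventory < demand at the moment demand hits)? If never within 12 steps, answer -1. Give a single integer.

Step 1: demand=4,sold=4 ship[2->3]=2 ship[1->2]=1 ship[0->1]=2 prod=3 -> [5 7 6 16]
Step 2: demand=4,sold=4 ship[2->3]=2 ship[1->2]=1 ship[0->1]=2 prod=3 -> [6 8 5 14]
Step 3: demand=4,sold=4 ship[2->3]=2 ship[1->2]=1 ship[0->1]=2 prod=3 -> [7 9 4 12]
Step 4: demand=4,sold=4 ship[2->3]=2 ship[1->2]=1 ship[0->1]=2 prod=3 -> [8 10 3 10]
Step 5: demand=4,sold=4 ship[2->3]=2 ship[1->2]=1 ship[0->1]=2 prod=3 -> [9 11 2 8]
Step 6: demand=4,sold=4 ship[2->3]=2 ship[1->2]=1 ship[0->1]=2 prod=3 -> [10 12 1 6]
Step 7: demand=4,sold=4 ship[2->3]=1 ship[1->2]=1 ship[0->1]=2 prod=3 -> [11 13 1 3]
Step 8: demand=4,sold=3 ship[2->3]=1 ship[1->2]=1 ship[0->1]=2 prod=3 -> [12 14 1 1]
Step 9: demand=4,sold=1 ship[2->3]=1 ship[1->2]=1 ship[0->1]=2 prod=3 -> [13 15 1 1]
Step 10: demand=4,sold=1 ship[2->3]=1 ship[1->2]=1 ship[0->1]=2 prod=3 -> [14 16 1 1]
Step 11: demand=4,sold=1 ship[2->3]=1 ship[1->2]=1 ship[0->1]=2 prod=3 -> [15 17 1 1]
Step 12: demand=4,sold=1 ship[2->3]=1 ship[1->2]=1 ship[0->1]=2 prod=3 -> [16 18 1 1]
First stockout at step 8

8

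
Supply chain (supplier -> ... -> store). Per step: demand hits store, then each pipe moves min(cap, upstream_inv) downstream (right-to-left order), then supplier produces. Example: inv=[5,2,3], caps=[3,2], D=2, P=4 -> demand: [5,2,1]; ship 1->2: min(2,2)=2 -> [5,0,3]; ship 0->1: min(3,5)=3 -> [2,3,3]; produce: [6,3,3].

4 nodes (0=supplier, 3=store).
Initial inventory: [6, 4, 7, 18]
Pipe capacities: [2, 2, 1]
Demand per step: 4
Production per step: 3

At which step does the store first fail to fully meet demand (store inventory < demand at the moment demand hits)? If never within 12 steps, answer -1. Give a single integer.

Step 1: demand=4,sold=4 ship[2->3]=1 ship[1->2]=2 ship[0->1]=2 prod=3 -> [7 4 8 15]
Step 2: demand=4,sold=4 ship[2->3]=1 ship[1->2]=2 ship[0->1]=2 prod=3 -> [8 4 9 12]
Step 3: demand=4,sold=4 ship[2->3]=1 ship[1->2]=2 ship[0->1]=2 prod=3 -> [9 4 10 9]
Step 4: demand=4,sold=4 ship[2->3]=1 ship[1->2]=2 ship[0->1]=2 prod=3 -> [10 4 11 6]
Step 5: demand=4,sold=4 ship[2->3]=1 ship[1->2]=2 ship[0->1]=2 prod=3 -> [11 4 12 3]
Step 6: demand=4,sold=3 ship[2->3]=1 ship[1->2]=2 ship[0->1]=2 prod=3 -> [12 4 13 1]
Step 7: demand=4,sold=1 ship[2->3]=1 ship[1->2]=2 ship[0->1]=2 prod=3 -> [13 4 14 1]
Step 8: demand=4,sold=1 ship[2->3]=1 ship[1->2]=2 ship[0->1]=2 prod=3 -> [14 4 15 1]
Step 9: demand=4,sold=1 ship[2->3]=1 ship[1->2]=2 ship[0->1]=2 prod=3 -> [15 4 16 1]
Step 10: demand=4,sold=1 ship[2->3]=1 ship[1->2]=2 ship[0->1]=2 prod=3 -> [16 4 17 1]
Step 11: demand=4,sold=1 ship[2->3]=1 ship[1->2]=2 ship[0->1]=2 prod=3 -> [17 4 18 1]
Step 12: demand=4,sold=1 ship[2->3]=1 ship[1->2]=2 ship[0->1]=2 prod=3 -> [18 4 19 1]
First stockout at step 6

6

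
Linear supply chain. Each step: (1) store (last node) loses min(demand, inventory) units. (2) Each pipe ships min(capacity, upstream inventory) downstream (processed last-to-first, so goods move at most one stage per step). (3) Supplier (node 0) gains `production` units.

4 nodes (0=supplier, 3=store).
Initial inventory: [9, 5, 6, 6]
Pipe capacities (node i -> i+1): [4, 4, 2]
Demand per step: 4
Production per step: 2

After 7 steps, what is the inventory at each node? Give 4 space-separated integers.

Step 1: demand=4,sold=4 ship[2->3]=2 ship[1->2]=4 ship[0->1]=4 prod=2 -> inv=[7 5 8 4]
Step 2: demand=4,sold=4 ship[2->3]=2 ship[1->2]=4 ship[0->1]=4 prod=2 -> inv=[5 5 10 2]
Step 3: demand=4,sold=2 ship[2->3]=2 ship[1->2]=4 ship[0->1]=4 prod=2 -> inv=[3 5 12 2]
Step 4: demand=4,sold=2 ship[2->3]=2 ship[1->2]=4 ship[0->1]=3 prod=2 -> inv=[2 4 14 2]
Step 5: demand=4,sold=2 ship[2->3]=2 ship[1->2]=4 ship[0->1]=2 prod=2 -> inv=[2 2 16 2]
Step 6: demand=4,sold=2 ship[2->3]=2 ship[1->2]=2 ship[0->1]=2 prod=2 -> inv=[2 2 16 2]
Step 7: demand=4,sold=2 ship[2->3]=2 ship[1->2]=2 ship[0->1]=2 prod=2 -> inv=[2 2 16 2]

2 2 16 2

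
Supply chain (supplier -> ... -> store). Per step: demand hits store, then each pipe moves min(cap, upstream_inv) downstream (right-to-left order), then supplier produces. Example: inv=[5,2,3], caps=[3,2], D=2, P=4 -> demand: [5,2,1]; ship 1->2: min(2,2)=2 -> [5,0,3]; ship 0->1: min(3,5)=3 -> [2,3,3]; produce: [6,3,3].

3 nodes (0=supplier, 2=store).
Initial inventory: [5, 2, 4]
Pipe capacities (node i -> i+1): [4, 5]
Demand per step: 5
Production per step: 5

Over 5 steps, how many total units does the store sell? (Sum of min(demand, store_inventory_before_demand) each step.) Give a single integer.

Answer: 18

Derivation:
Step 1: sold=4 (running total=4) -> [6 4 2]
Step 2: sold=2 (running total=6) -> [7 4 4]
Step 3: sold=4 (running total=10) -> [8 4 4]
Step 4: sold=4 (running total=14) -> [9 4 4]
Step 5: sold=4 (running total=18) -> [10 4 4]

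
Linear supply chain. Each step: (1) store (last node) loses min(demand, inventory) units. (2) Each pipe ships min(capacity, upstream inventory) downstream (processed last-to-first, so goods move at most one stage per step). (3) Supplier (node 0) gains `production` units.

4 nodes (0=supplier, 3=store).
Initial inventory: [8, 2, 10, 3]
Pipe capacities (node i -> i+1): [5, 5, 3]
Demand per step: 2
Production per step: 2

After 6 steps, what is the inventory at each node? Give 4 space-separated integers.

Step 1: demand=2,sold=2 ship[2->3]=3 ship[1->2]=2 ship[0->1]=5 prod=2 -> inv=[5 5 9 4]
Step 2: demand=2,sold=2 ship[2->3]=3 ship[1->2]=5 ship[0->1]=5 prod=2 -> inv=[2 5 11 5]
Step 3: demand=2,sold=2 ship[2->3]=3 ship[1->2]=5 ship[0->1]=2 prod=2 -> inv=[2 2 13 6]
Step 4: demand=2,sold=2 ship[2->3]=3 ship[1->2]=2 ship[0->1]=2 prod=2 -> inv=[2 2 12 7]
Step 5: demand=2,sold=2 ship[2->3]=3 ship[1->2]=2 ship[0->1]=2 prod=2 -> inv=[2 2 11 8]
Step 6: demand=2,sold=2 ship[2->3]=3 ship[1->2]=2 ship[0->1]=2 prod=2 -> inv=[2 2 10 9]

2 2 10 9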